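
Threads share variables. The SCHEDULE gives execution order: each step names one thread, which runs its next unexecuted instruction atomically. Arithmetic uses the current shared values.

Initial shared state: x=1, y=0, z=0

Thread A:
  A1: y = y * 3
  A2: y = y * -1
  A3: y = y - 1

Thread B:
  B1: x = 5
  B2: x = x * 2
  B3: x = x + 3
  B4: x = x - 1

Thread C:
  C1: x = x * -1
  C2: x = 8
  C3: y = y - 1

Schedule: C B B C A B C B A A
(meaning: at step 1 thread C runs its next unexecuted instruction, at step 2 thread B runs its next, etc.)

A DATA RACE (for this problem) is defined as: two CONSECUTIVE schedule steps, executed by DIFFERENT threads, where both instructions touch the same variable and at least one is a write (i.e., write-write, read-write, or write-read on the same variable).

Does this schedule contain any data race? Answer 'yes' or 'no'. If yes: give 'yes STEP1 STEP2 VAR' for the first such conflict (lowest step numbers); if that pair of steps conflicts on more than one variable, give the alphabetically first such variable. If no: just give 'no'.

Answer: yes 1 2 x

Derivation:
Steps 1,2: C(x = x * -1) vs B(x = 5). RACE on x (W-W).
Steps 2,3: same thread (B). No race.
Steps 3,4: B(x = x * 2) vs C(x = 8). RACE on x (W-W).
Steps 4,5: C(r=-,w=x) vs A(r=y,w=y). No conflict.
Steps 5,6: A(r=y,w=y) vs B(r=x,w=x). No conflict.
Steps 6,7: B(r=x,w=x) vs C(r=y,w=y). No conflict.
Steps 7,8: C(r=y,w=y) vs B(r=x,w=x). No conflict.
Steps 8,9: B(r=x,w=x) vs A(r=y,w=y). No conflict.
Steps 9,10: same thread (A). No race.
First conflict at steps 1,2.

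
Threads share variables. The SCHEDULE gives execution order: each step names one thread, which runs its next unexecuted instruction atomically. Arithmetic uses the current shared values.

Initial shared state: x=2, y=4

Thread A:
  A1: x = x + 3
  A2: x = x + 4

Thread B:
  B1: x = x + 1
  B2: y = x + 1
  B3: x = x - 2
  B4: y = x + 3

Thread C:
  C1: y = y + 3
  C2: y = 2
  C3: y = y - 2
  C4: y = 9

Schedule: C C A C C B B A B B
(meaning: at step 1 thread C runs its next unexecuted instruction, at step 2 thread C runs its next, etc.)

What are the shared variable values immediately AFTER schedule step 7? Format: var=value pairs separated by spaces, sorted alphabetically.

Answer: x=6 y=7

Derivation:
Step 1: thread C executes C1 (y = y + 3). Shared: x=2 y=7. PCs: A@0 B@0 C@1
Step 2: thread C executes C2 (y = 2). Shared: x=2 y=2. PCs: A@0 B@0 C@2
Step 3: thread A executes A1 (x = x + 3). Shared: x=5 y=2. PCs: A@1 B@0 C@2
Step 4: thread C executes C3 (y = y - 2). Shared: x=5 y=0. PCs: A@1 B@0 C@3
Step 5: thread C executes C4 (y = 9). Shared: x=5 y=9. PCs: A@1 B@0 C@4
Step 6: thread B executes B1 (x = x + 1). Shared: x=6 y=9. PCs: A@1 B@1 C@4
Step 7: thread B executes B2 (y = x + 1). Shared: x=6 y=7. PCs: A@1 B@2 C@4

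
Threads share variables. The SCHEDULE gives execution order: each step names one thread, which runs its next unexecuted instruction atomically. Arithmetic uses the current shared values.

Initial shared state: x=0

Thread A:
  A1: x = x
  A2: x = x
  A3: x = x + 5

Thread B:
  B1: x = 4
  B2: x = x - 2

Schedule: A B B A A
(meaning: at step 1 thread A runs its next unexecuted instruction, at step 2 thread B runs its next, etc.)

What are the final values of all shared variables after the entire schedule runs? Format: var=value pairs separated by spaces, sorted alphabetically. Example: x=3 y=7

Step 1: thread A executes A1 (x = x). Shared: x=0. PCs: A@1 B@0
Step 2: thread B executes B1 (x = 4). Shared: x=4. PCs: A@1 B@1
Step 3: thread B executes B2 (x = x - 2). Shared: x=2. PCs: A@1 B@2
Step 4: thread A executes A2 (x = x). Shared: x=2. PCs: A@2 B@2
Step 5: thread A executes A3 (x = x + 5). Shared: x=7. PCs: A@3 B@2

Answer: x=7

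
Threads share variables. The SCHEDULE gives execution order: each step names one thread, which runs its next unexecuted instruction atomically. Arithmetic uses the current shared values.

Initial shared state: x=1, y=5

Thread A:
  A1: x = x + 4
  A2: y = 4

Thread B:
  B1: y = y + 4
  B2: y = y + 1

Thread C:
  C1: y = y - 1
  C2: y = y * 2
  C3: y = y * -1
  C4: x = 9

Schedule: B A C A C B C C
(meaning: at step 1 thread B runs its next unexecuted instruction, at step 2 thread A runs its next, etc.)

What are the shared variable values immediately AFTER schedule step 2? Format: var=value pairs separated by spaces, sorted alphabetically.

Step 1: thread B executes B1 (y = y + 4). Shared: x=1 y=9. PCs: A@0 B@1 C@0
Step 2: thread A executes A1 (x = x + 4). Shared: x=5 y=9. PCs: A@1 B@1 C@0

Answer: x=5 y=9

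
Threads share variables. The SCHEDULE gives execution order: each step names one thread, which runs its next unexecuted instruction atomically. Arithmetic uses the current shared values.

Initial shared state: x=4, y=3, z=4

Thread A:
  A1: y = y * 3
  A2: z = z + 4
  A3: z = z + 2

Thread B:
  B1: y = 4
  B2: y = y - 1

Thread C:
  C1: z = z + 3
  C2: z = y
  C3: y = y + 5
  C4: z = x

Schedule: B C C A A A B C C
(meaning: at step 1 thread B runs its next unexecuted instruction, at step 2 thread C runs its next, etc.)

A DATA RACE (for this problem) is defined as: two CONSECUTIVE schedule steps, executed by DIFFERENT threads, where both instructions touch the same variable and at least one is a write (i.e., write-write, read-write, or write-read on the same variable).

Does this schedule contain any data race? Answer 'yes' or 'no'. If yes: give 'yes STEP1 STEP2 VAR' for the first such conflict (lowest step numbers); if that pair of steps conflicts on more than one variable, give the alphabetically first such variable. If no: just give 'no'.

Steps 1,2: B(r=-,w=y) vs C(r=z,w=z). No conflict.
Steps 2,3: same thread (C). No race.
Steps 3,4: C(z = y) vs A(y = y * 3). RACE on y (R-W).
Steps 4,5: same thread (A). No race.
Steps 5,6: same thread (A). No race.
Steps 6,7: A(r=z,w=z) vs B(r=y,w=y). No conflict.
Steps 7,8: B(y = y - 1) vs C(y = y + 5). RACE on y (W-W).
Steps 8,9: same thread (C). No race.
First conflict at steps 3,4.

Answer: yes 3 4 y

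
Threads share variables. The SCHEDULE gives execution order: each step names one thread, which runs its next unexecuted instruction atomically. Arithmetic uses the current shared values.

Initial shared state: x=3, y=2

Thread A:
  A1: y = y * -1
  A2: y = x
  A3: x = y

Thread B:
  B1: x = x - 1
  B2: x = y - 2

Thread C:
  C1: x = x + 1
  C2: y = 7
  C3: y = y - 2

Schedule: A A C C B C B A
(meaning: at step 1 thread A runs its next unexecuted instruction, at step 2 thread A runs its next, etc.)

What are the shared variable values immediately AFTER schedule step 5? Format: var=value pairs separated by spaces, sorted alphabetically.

Step 1: thread A executes A1 (y = y * -1). Shared: x=3 y=-2. PCs: A@1 B@0 C@0
Step 2: thread A executes A2 (y = x). Shared: x=3 y=3. PCs: A@2 B@0 C@0
Step 3: thread C executes C1 (x = x + 1). Shared: x=4 y=3. PCs: A@2 B@0 C@1
Step 4: thread C executes C2 (y = 7). Shared: x=4 y=7. PCs: A@2 B@0 C@2
Step 5: thread B executes B1 (x = x - 1). Shared: x=3 y=7. PCs: A@2 B@1 C@2

Answer: x=3 y=7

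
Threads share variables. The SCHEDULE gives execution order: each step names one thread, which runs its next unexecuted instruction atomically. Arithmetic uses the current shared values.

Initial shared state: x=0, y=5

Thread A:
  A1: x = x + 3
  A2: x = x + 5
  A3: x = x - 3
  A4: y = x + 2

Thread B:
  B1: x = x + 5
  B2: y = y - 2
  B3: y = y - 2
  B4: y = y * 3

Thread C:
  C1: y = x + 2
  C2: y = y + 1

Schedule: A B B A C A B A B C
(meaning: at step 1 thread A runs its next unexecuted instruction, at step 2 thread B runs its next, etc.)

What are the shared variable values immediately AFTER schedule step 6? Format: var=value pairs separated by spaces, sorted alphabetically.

Step 1: thread A executes A1 (x = x + 3). Shared: x=3 y=5. PCs: A@1 B@0 C@0
Step 2: thread B executes B1 (x = x + 5). Shared: x=8 y=5. PCs: A@1 B@1 C@0
Step 3: thread B executes B2 (y = y - 2). Shared: x=8 y=3. PCs: A@1 B@2 C@0
Step 4: thread A executes A2 (x = x + 5). Shared: x=13 y=3. PCs: A@2 B@2 C@0
Step 5: thread C executes C1 (y = x + 2). Shared: x=13 y=15. PCs: A@2 B@2 C@1
Step 6: thread A executes A3 (x = x - 3). Shared: x=10 y=15. PCs: A@3 B@2 C@1

Answer: x=10 y=15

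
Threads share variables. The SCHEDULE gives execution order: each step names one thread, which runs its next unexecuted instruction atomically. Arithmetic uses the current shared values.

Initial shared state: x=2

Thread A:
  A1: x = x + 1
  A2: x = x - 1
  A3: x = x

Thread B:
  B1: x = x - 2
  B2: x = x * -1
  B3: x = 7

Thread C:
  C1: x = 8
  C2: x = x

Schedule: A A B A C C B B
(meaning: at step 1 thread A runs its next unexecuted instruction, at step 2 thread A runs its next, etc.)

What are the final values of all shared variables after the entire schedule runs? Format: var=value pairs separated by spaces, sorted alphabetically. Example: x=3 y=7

Step 1: thread A executes A1 (x = x + 1). Shared: x=3. PCs: A@1 B@0 C@0
Step 2: thread A executes A2 (x = x - 1). Shared: x=2. PCs: A@2 B@0 C@0
Step 3: thread B executes B1 (x = x - 2). Shared: x=0. PCs: A@2 B@1 C@0
Step 4: thread A executes A3 (x = x). Shared: x=0. PCs: A@3 B@1 C@0
Step 5: thread C executes C1 (x = 8). Shared: x=8. PCs: A@3 B@1 C@1
Step 6: thread C executes C2 (x = x). Shared: x=8. PCs: A@3 B@1 C@2
Step 7: thread B executes B2 (x = x * -1). Shared: x=-8. PCs: A@3 B@2 C@2
Step 8: thread B executes B3 (x = 7). Shared: x=7. PCs: A@3 B@3 C@2

Answer: x=7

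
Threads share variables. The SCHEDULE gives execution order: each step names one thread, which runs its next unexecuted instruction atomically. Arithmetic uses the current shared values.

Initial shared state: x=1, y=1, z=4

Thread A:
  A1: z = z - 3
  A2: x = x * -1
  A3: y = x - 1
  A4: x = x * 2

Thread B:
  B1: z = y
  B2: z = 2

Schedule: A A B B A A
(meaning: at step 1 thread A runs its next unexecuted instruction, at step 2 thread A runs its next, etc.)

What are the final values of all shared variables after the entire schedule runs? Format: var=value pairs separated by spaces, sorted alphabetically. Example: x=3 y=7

Step 1: thread A executes A1 (z = z - 3). Shared: x=1 y=1 z=1. PCs: A@1 B@0
Step 2: thread A executes A2 (x = x * -1). Shared: x=-1 y=1 z=1. PCs: A@2 B@0
Step 3: thread B executes B1 (z = y). Shared: x=-1 y=1 z=1. PCs: A@2 B@1
Step 4: thread B executes B2 (z = 2). Shared: x=-1 y=1 z=2. PCs: A@2 B@2
Step 5: thread A executes A3 (y = x - 1). Shared: x=-1 y=-2 z=2. PCs: A@3 B@2
Step 6: thread A executes A4 (x = x * 2). Shared: x=-2 y=-2 z=2. PCs: A@4 B@2

Answer: x=-2 y=-2 z=2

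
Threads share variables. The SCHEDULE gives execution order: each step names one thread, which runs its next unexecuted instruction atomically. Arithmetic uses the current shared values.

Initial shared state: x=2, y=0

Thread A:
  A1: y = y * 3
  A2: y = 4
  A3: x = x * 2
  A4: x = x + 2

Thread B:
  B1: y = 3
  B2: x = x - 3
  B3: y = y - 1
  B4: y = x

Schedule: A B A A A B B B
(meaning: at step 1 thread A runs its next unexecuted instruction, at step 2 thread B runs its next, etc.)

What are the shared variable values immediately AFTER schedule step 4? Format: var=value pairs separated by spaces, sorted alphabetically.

Step 1: thread A executes A1 (y = y * 3). Shared: x=2 y=0. PCs: A@1 B@0
Step 2: thread B executes B1 (y = 3). Shared: x=2 y=3. PCs: A@1 B@1
Step 3: thread A executes A2 (y = 4). Shared: x=2 y=4. PCs: A@2 B@1
Step 4: thread A executes A3 (x = x * 2). Shared: x=4 y=4. PCs: A@3 B@1

Answer: x=4 y=4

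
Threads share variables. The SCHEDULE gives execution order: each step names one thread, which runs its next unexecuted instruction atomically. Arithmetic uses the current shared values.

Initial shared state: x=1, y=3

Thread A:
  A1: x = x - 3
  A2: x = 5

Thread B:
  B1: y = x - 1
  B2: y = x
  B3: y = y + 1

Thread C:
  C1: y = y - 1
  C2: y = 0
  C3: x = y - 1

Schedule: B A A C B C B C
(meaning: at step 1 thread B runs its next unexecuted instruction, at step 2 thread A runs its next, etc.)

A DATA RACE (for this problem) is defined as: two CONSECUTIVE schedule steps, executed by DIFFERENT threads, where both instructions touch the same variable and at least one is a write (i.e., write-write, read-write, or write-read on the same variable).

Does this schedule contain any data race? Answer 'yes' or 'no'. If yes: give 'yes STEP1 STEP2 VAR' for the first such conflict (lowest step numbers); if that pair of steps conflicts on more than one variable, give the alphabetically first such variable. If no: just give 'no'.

Steps 1,2: B(y = x - 1) vs A(x = x - 3). RACE on x (R-W).
Steps 2,3: same thread (A). No race.
Steps 3,4: A(r=-,w=x) vs C(r=y,w=y). No conflict.
Steps 4,5: C(y = y - 1) vs B(y = x). RACE on y (W-W).
Steps 5,6: B(y = x) vs C(y = 0). RACE on y (W-W).
Steps 6,7: C(y = 0) vs B(y = y + 1). RACE on y (W-W).
Steps 7,8: B(y = y + 1) vs C(x = y - 1). RACE on y (W-R).
First conflict at steps 1,2.

Answer: yes 1 2 x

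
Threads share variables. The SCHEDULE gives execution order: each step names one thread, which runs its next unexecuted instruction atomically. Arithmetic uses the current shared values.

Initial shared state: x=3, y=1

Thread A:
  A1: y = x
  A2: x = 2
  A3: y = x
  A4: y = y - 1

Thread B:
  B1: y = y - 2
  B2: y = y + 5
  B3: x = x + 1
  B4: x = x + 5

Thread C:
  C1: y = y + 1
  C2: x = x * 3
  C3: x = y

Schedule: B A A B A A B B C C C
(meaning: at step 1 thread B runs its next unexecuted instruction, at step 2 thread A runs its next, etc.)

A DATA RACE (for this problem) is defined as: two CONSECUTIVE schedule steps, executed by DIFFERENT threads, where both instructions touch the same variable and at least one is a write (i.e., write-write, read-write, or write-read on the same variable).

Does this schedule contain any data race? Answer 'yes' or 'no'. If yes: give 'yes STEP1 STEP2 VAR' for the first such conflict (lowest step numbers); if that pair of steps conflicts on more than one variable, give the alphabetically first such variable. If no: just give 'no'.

Answer: yes 1 2 y

Derivation:
Steps 1,2: B(y = y - 2) vs A(y = x). RACE on y (W-W).
Steps 2,3: same thread (A). No race.
Steps 3,4: A(r=-,w=x) vs B(r=y,w=y). No conflict.
Steps 4,5: B(y = y + 5) vs A(y = x). RACE on y (W-W).
Steps 5,6: same thread (A). No race.
Steps 6,7: A(r=y,w=y) vs B(r=x,w=x). No conflict.
Steps 7,8: same thread (B). No race.
Steps 8,9: B(r=x,w=x) vs C(r=y,w=y). No conflict.
Steps 9,10: same thread (C). No race.
Steps 10,11: same thread (C). No race.
First conflict at steps 1,2.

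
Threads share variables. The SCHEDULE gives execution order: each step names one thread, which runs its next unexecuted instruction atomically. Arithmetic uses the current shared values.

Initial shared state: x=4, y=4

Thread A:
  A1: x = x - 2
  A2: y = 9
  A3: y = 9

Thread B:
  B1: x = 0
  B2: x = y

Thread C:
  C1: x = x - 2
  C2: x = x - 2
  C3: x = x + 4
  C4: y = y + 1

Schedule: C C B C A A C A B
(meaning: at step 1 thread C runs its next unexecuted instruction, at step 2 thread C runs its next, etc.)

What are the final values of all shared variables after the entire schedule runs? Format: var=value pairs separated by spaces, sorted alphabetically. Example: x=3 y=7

Step 1: thread C executes C1 (x = x - 2). Shared: x=2 y=4. PCs: A@0 B@0 C@1
Step 2: thread C executes C2 (x = x - 2). Shared: x=0 y=4. PCs: A@0 B@0 C@2
Step 3: thread B executes B1 (x = 0). Shared: x=0 y=4. PCs: A@0 B@1 C@2
Step 4: thread C executes C3 (x = x + 4). Shared: x=4 y=4. PCs: A@0 B@1 C@3
Step 5: thread A executes A1 (x = x - 2). Shared: x=2 y=4. PCs: A@1 B@1 C@3
Step 6: thread A executes A2 (y = 9). Shared: x=2 y=9. PCs: A@2 B@1 C@3
Step 7: thread C executes C4 (y = y + 1). Shared: x=2 y=10. PCs: A@2 B@1 C@4
Step 8: thread A executes A3 (y = 9). Shared: x=2 y=9. PCs: A@3 B@1 C@4
Step 9: thread B executes B2 (x = y). Shared: x=9 y=9. PCs: A@3 B@2 C@4

Answer: x=9 y=9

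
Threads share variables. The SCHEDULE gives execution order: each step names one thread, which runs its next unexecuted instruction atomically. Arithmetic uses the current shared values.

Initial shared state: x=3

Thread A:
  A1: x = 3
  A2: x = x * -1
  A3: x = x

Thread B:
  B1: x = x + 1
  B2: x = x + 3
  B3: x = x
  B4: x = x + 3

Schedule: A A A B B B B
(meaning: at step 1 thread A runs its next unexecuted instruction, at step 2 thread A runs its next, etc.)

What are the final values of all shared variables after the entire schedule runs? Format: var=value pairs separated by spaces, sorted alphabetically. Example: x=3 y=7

Step 1: thread A executes A1 (x = 3). Shared: x=3. PCs: A@1 B@0
Step 2: thread A executes A2 (x = x * -1). Shared: x=-3. PCs: A@2 B@0
Step 3: thread A executes A3 (x = x). Shared: x=-3. PCs: A@3 B@0
Step 4: thread B executes B1 (x = x + 1). Shared: x=-2. PCs: A@3 B@1
Step 5: thread B executes B2 (x = x + 3). Shared: x=1. PCs: A@3 B@2
Step 6: thread B executes B3 (x = x). Shared: x=1. PCs: A@3 B@3
Step 7: thread B executes B4 (x = x + 3). Shared: x=4. PCs: A@3 B@4

Answer: x=4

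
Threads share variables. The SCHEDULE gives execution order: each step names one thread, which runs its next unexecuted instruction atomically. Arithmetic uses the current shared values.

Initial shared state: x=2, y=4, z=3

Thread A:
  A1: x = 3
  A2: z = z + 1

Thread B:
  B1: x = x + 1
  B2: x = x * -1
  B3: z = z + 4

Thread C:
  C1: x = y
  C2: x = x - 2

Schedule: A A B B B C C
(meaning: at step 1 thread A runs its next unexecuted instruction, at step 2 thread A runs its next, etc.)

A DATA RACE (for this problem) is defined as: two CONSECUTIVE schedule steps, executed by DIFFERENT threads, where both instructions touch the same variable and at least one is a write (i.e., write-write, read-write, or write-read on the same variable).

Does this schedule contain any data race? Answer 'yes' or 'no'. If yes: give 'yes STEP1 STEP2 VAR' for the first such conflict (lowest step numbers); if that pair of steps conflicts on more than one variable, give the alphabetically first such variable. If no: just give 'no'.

Steps 1,2: same thread (A). No race.
Steps 2,3: A(r=z,w=z) vs B(r=x,w=x). No conflict.
Steps 3,4: same thread (B). No race.
Steps 4,5: same thread (B). No race.
Steps 5,6: B(r=z,w=z) vs C(r=y,w=x). No conflict.
Steps 6,7: same thread (C). No race.

Answer: no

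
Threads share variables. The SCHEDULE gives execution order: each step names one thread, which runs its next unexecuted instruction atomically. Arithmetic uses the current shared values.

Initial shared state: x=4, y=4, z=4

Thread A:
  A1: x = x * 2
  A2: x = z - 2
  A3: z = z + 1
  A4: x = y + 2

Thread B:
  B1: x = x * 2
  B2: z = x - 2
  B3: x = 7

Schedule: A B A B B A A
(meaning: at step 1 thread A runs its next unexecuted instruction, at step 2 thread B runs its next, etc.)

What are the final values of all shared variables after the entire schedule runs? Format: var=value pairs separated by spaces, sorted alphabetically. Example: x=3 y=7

Answer: x=6 y=4 z=1

Derivation:
Step 1: thread A executes A1 (x = x * 2). Shared: x=8 y=4 z=4. PCs: A@1 B@0
Step 2: thread B executes B1 (x = x * 2). Shared: x=16 y=4 z=4. PCs: A@1 B@1
Step 3: thread A executes A2 (x = z - 2). Shared: x=2 y=4 z=4. PCs: A@2 B@1
Step 4: thread B executes B2 (z = x - 2). Shared: x=2 y=4 z=0. PCs: A@2 B@2
Step 5: thread B executes B3 (x = 7). Shared: x=7 y=4 z=0. PCs: A@2 B@3
Step 6: thread A executes A3 (z = z + 1). Shared: x=7 y=4 z=1. PCs: A@3 B@3
Step 7: thread A executes A4 (x = y + 2). Shared: x=6 y=4 z=1. PCs: A@4 B@3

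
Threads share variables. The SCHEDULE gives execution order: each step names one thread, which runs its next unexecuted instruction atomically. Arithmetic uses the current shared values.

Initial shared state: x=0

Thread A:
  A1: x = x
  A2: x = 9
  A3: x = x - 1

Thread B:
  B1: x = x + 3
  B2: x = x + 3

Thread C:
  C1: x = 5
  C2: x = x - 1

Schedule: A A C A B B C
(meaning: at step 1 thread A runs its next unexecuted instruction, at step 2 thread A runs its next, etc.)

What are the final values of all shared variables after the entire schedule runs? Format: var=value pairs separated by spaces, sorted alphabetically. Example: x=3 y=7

Answer: x=9

Derivation:
Step 1: thread A executes A1 (x = x). Shared: x=0. PCs: A@1 B@0 C@0
Step 2: thread A executes A2 (x = 9). Shared: x=9. PCs: A@2 B@0 C@0
Step 3: thread C executes C1 (x = 5). Shared: x=5. PCs: A@2 B@0 C@1
Step 4: thread A executes A3 (x = x - 1). Shared: x=4. PCs: A@3 B@0 C@1
Step 5: thread B executes B1 (x = x + 3). Shared: x=7. PCs: A@3 B@1 C@1
Step 6: thread B executes B2 (x = x + 3). Shared: x=10. PCs: A@3 B@2 C@1
Step 7: thread C executes C2 (x = x - 1). Shared: x=9. PCs: A@3 B@2 C@2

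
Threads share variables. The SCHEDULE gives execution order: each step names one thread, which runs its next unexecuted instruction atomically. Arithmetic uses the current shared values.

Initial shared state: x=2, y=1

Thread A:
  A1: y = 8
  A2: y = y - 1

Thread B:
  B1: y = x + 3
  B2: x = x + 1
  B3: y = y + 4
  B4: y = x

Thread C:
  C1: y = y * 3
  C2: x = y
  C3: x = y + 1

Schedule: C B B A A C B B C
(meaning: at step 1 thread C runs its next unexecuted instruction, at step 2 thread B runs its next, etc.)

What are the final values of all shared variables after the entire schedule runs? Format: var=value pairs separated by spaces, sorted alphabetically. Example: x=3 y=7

Answer: x=8 y=7

Derivation:
Step 1: thread C executes C1 (y = y * 3). Shared: x=2 y=3. PCs: A@0 B@0 C@1
Step 2: thread B executes B1 (y = x + 3). Shared: x=2 y=5. PCs: A@0 B@1 C@1
Step 3: thread B executes B2 (x = x + 1). Shared: x=3 y=5. PCs: A@0 B@2 C@1
Step 4: thread A executes A1 (y = 8). Shared: x=3 y=8. PCs: A@1 B@2 C@1
Step 5: thread A executes A2 (y = y - 1). Shared: x=3 y=7. PCs: A@2 B@2 C@1
Step 6: thread C executes C2 (x = y). Shared: x=7 y=7. PCs: A@2 B@2 C@2
Step 7: thread B executes B3 (y = y + 4). Shared: x=7 y=11. PCs: A@2 B@3 C@2
Step 8: thread B executes B4 (y = x). Shared: x=7 y=7. PCs: A@2 B@4 C@2
Step 9: thread C executes C3 (x = y + 1). Shared: x=8 y=7. PCs: A@2 B@4 C@3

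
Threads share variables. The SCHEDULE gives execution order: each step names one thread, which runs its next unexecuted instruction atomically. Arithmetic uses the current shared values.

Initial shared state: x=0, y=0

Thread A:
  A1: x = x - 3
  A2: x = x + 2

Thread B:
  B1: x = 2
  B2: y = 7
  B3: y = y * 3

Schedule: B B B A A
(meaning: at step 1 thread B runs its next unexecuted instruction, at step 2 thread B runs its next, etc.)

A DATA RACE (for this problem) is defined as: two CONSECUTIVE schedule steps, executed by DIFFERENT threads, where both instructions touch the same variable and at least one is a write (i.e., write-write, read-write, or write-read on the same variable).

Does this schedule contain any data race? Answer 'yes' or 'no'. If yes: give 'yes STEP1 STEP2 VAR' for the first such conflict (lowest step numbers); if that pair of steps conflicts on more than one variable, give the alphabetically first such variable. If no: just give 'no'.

Steps 1,2: same thread (B). No race.
Steps 2,3: same thread (B). No race.
Steps 3,4: B(r=y,w=y) vs A(r=x,w=x). No conflict.
Steps 4,5: same thread (A). No race.

Answer: no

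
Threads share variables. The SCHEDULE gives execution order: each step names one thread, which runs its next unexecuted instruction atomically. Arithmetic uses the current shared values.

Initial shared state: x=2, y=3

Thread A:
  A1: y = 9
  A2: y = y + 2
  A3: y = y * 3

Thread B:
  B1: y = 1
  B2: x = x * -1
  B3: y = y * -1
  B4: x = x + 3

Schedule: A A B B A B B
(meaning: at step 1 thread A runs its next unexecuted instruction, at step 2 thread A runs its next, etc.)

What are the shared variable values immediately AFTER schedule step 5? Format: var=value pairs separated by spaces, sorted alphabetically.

Answer: x=-2 y=3

Derivation:
Step 1: thread A executes A1 (y = 9). Shared: x=2 y=9. PCs: A@1 B@0
Step 2: thread A executes A2 (y = y + 2). Shared: x=2 y=11. PCs: A@2 B@0
Step 3: thread B executes B1 (y = 1). Shared: x=2 y=1. PCs: A@2 B@1
Step 4: thread B executes B2 (x = x * -1). Shared: x=-2 y=1. PCs: A@2 B@2
Step 5: thread A executes A3 (y = y * 3). Shared: x=-2 y=3. PCs: A@3 B@2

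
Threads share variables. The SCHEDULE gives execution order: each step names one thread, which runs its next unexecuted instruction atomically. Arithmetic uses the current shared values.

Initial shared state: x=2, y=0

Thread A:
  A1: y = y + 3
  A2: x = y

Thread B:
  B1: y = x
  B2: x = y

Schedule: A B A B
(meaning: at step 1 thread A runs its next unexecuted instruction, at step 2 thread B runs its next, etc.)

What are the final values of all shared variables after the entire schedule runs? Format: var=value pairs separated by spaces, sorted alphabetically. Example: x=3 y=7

Answer: x=2 y=2

Derivation:
Step 1: thread A executes A1 (y = y + 3). Shared: x=2 y=3. PCs: A@1 B@0
Step 2: thread B executes B1 (y = x). Shared: x=2 y=2. PCs: A@1 B@1
Step 3: thread A executes A2 (x = y). Shared: x=2 y=2. PCs: A@2 B@1
Step 4: thread B executes B2 (x = y). Shared: x=2 y=2. PCs: A@2 B@2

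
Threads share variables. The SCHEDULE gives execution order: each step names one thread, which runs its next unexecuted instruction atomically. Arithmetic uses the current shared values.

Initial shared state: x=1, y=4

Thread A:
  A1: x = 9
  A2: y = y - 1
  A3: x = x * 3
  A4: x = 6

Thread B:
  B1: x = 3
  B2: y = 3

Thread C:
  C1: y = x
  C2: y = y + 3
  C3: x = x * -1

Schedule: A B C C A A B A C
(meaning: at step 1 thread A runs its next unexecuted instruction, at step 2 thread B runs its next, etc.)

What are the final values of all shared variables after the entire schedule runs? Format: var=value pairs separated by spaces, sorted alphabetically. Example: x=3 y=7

Answer: x=-6 y=3

Derivation:
Step 1: thread A executes A1 (x = 9). Shared: x=9 y=4. PCs: A@1 B@0 C@0
Step 2: thread B executes B1 (x = 3). Shared: x=3 y=4. PCs: A@1 B@1 C@0
Step 3: thread C executes C1 (y = x). Shared: x=3 y=3. PCs: A@1 B@1 C@1
Step 4: thread C executes C2 (y = y + 3). Shared: x=3 y=6. PCs: A@1 B@1 C@2
Step 5: thread A executes A2 (y = y - 1). Shared: x=3 y=5. PCs: A@2 B@1 C@2
Step 6: thread A executes A3 (x = x * 3). Shared: x=9 y=5. PCs: A@3 B@1 C@2
Step 7: thread B executes B2 (y = 3). Shared: x=9 y=3. PCs: A@3 B@2 C@2
Step 8: thread A executes A4 (x = 6). Shared: x=6 y=3. PCs: A@4 B@2 C@2
Step 9: thread C executes C3 (x = x * -1). Shared: x=-6 y=3. PCs: A@4 B@2 C@3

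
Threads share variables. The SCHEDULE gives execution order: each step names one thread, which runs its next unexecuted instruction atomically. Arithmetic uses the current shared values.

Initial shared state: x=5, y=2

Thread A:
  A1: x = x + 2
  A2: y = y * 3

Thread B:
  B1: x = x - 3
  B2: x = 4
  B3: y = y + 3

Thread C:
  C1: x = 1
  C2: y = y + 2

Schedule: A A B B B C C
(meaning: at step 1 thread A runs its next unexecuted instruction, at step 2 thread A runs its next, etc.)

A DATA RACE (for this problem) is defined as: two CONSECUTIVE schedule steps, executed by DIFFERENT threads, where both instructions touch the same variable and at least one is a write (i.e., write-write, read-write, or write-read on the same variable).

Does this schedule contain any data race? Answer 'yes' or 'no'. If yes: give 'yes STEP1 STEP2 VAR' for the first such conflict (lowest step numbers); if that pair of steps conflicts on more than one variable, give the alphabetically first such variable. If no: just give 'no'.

Answer: no

Derivation:
Steps 1,2: same thread (A). No race.
Steps 2,3: A(r=y,w=y) vs B(r=x,w=x). No conflict.
Steps 3,4: same thread (B). No race.
Steps 4,5: same thread (B). No race.
Steps 5,6: B(r=y,w=y) vs C(r=-,w=x). No conflict.
Steps 6,7: same thread (C). No race.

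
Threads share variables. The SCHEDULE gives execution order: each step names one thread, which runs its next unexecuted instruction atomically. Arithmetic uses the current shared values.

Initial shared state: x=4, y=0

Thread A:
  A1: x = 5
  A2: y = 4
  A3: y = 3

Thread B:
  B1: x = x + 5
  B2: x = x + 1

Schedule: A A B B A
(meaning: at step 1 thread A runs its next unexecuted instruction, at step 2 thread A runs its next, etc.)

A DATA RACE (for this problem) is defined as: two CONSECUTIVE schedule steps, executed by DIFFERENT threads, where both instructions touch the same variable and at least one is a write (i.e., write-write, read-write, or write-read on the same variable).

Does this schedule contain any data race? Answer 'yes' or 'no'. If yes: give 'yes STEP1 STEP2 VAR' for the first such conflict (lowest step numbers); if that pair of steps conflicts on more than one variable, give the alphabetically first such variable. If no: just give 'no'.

Steps 1,2: same thread (A). No race.
Steps 2,3: A(r=-,w=y) vs B(r=x,w=x). No conflict.
Steps 3,4: same thread (B). No race.
Steps 4,5: B(r=x,w=x) vs A(r=-,w=y). No conflict.

Answer: no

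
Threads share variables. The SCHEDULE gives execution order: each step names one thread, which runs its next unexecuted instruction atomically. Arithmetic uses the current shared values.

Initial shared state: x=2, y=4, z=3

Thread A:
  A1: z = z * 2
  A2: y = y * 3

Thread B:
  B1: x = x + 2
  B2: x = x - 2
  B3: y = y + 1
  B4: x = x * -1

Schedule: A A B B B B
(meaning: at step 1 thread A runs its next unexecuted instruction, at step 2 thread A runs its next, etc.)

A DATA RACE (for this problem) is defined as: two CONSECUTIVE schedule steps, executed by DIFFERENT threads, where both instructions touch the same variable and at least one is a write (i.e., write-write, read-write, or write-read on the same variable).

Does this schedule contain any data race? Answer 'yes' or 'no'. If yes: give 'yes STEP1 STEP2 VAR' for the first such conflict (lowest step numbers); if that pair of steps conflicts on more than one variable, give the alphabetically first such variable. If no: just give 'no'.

Answer: no

Derivation:
Steps 1,2: same thread (A). No race.
Steps 2,3: A(r=y,w=y) vs B(r=x,w=x). No conflict.
Steps 3,4: same thread (B). No race.
Steps 4,5: same thread (B). No race.
Steps 5,6: same thread (B). No race.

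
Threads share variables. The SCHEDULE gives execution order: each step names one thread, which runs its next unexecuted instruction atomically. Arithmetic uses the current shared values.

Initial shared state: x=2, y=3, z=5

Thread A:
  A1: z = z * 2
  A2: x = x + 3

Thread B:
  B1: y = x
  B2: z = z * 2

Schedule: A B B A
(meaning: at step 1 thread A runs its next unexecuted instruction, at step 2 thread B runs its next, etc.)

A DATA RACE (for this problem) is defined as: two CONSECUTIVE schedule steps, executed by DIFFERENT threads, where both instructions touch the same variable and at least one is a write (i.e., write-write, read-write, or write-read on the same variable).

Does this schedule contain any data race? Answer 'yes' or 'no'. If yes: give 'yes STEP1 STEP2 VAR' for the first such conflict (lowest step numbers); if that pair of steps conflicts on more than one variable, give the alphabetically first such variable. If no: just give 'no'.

Answer: no

Derivation:
Steps 1,2: A(r=z,w=z) vs B(r=x,w=y). No conflict.
Steps 2,3: same thread (B). No race.
Steps 3,4: B(r=z,w=z) vs A(r=x,w=x). No conflict.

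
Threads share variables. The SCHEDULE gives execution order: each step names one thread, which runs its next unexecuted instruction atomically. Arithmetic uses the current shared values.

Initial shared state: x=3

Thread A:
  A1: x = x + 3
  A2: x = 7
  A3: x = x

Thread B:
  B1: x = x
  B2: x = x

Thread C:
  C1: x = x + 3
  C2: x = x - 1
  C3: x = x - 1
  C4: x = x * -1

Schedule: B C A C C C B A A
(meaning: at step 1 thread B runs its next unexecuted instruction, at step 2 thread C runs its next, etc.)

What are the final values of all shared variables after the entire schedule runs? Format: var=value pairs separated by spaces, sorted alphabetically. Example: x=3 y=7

Answer: x=7

Derivation:
Step 1: thread B executes B1 (x = x). Shared: x=3. PCs: A@0 B@1 C@0
Step 2: thread C executes C1 (x = x + 3). Shared: x=6. PCs: A@0 B@1 C@1
Step 3: thread A executes A1 (x = x + 3). Shared: x=9. PCs: A@1 B@1 C@1
Step 4: thread C executes C2 (x = x - 1). Shared: x=8. PCs: A@1 B@1 C@2
Step 5: thread C executes C3 (x = x - 1). Shared: x=7. PCs: A@1 B@1 C@3
Step 6: thread C executes C4 (x = x * -1). Shared: x=-7. PCs: A@1 B@1 C@4
Step 7: thread B executes B2 (x = x). Shared: x=-7. PCs: A@1 B@2 C@4
Step 8: thread A executes A2 (x = 7). Shared: x=7. PCs: A@2 B@2 C@4
Step 9: thread A executes A3 (x = x). Shared: x=7. PCs: A@3 B@2 C@4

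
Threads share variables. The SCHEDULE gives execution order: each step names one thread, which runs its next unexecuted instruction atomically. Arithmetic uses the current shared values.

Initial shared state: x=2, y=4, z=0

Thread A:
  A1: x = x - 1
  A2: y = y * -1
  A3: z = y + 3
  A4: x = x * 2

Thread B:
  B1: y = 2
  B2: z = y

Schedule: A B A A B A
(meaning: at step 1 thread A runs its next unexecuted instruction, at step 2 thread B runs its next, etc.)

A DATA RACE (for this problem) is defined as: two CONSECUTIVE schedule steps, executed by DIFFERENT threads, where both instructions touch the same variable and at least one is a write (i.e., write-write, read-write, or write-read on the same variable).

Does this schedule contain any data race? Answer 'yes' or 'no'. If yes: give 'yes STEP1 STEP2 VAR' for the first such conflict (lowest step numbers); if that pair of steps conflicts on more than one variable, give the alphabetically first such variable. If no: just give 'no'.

Steps 1,2: A(r=x,w=x) vs B(r=-,w=y). No conflict.
Steps 2,3: B(y = 2) vs A(y = y * -1). RACE on y (W-W).
Steps 3,4: same thread (A). No race.
Steps 4,5: A(z = y + 3) vs B(z = y). RACE on z (W-W).
Steps 5,6: B(r=y,w=z) vs A(r=x,w=x). No conflict.
First conflict at steps 2,3.

Answer: yes 2 3 y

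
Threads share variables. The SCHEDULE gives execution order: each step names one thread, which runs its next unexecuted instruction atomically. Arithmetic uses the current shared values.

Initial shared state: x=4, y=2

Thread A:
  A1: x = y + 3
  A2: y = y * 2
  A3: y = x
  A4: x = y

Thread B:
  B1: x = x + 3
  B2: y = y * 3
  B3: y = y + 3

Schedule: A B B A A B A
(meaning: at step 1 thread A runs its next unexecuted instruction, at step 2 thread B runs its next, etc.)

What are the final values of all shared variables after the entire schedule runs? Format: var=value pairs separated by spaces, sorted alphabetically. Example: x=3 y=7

Answer: x=11 y=11

Derivation:
Step 1: thread A executes A1 (x = y + 3). Shared: x=5 y=2. PCs: A@1 B@0
Step 2: thread B executes B1 (x = x + 3). Shared: x=8 y=2. PCs: A@1 B@1
Step 3: thread B executes B2 (y = y * 3). Shared: x=8 y=6. PCs: A@1 B@2
Step 4: thread A executes A2 (y = y * 2). Shared: x=8 y=12. PCs: A@2 B@2
Step 5: thread A executes A3 (y = x). Shared: x=8 y=8. PCs: A@3 B@2
Step 6: thread B executes B3 (y = y + 3). Shared: x=8 y=11. PCs: A@3 B@3
Step 7: thread A executes A4 (x = y). Shared: x=11 y=11. PCs: A@4 B@3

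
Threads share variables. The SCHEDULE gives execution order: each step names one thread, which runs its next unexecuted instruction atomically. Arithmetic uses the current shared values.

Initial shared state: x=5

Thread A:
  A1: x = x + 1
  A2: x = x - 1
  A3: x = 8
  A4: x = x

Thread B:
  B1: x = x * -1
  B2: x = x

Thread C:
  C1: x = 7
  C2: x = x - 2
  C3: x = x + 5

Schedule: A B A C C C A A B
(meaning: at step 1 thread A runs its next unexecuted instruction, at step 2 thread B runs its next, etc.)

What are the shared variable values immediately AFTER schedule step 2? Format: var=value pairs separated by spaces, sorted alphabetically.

Step 1: thread A executes A1 (x = x + 1). Shared: x=6. PCs: A@1 B@0 C@0
Step 2: thread B executes B1 (x = x * -1). Shared: x=-6. PCs: A@1 B@1 C@0

Answer: x=-6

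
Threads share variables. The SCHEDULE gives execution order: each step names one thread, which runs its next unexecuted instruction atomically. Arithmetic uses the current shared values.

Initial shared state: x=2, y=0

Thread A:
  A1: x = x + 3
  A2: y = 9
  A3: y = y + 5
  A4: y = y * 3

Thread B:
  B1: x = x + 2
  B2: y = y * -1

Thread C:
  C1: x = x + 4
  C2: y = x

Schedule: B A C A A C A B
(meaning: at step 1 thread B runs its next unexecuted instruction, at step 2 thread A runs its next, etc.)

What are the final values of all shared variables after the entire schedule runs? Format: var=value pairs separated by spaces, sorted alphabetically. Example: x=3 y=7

Step 1: thread B executes B1 (x = x + 2). Shared: x=4 y=0. PCs: A@0 B@1 C@0
Step 2: thread A executes A1 (x = x + 3). Shared: x=7 y=0. PCs: A@1 B@1 C@0
Step 3: thread C executes C1 (x = x + 4). Shared: x=11 y=0. PCs: A@1 B@1 C@1
Step 4: thread A executes A2 (y = 9). Shared: x=11 y=9. PCs: A@2 B@1 C@1
Step 5: thread A executes A3 (y = y + 5). Shared: x=11 y=14. PCs: A@3 B@1 C@1
Step 6: thread C executes C2 (y = x). Shared: x=11 y=11. PCs: A@3 B@1 C@2
Step 7: thread A executes A4 (y = y * 3). Shared: x=11 y=33. PCs: A@4 B@1 C@2
Step 8: thread B executes B2 (y = y * -1). Shared: x=11 y=-33. PCs: A@4 B@2 C@2

Answer: x=11 y=-33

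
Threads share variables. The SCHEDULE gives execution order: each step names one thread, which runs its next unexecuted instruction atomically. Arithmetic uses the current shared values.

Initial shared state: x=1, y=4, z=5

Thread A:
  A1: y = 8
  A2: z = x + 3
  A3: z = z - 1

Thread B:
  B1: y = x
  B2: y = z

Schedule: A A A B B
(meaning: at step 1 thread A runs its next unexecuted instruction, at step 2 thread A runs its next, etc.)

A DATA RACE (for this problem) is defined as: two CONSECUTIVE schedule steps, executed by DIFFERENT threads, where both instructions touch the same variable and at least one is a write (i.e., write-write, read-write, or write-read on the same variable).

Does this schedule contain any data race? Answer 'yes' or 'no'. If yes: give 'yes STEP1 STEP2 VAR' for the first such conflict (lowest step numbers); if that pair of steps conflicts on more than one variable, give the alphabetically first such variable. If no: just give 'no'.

Answer: no

Derivation:
Steps 1,2: same thread (A). No race.
Steps 2,3: same thread (A). No race.
Steps 3,4: A(r=z,w=z) vs B(r=x,w=y). No conflict.
Steps 4,5: same thread (B). No race.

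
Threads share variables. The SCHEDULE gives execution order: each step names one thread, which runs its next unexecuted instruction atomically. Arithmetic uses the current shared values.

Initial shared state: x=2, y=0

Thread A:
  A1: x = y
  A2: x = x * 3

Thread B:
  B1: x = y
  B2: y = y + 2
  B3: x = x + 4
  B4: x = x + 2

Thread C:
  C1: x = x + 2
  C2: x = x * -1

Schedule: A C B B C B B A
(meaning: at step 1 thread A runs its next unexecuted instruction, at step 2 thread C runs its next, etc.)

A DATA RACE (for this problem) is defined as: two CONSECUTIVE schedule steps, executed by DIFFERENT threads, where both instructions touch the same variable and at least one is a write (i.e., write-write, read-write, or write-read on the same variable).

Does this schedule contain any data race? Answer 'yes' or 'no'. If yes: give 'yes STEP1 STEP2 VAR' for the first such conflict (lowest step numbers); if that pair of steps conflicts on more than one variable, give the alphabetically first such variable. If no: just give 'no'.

Answer: yes 1 2 x

Derivation:
Steps 1,2: A(x = y) vs C(x = x + 2). RACE on x (W-W).
Steps 2,3: C(x = x + 2) vs B(x = y). RACE on x (W-W).
Steps 3,4: same thread (B). No race.
Steps 4,5: B(r=y,w=y) vs C(r=x,w=x). No conflict.
Steps 5,6: C(x = x * -1) vs B(x = x + 4). RACE on x (W-W).
Steps 6,7: same thread (B). No race.
Steps 7,8: B(x = x + 2) vs A(x = x * 3). RACE on x (W-W).
First conflict at steps 1,2.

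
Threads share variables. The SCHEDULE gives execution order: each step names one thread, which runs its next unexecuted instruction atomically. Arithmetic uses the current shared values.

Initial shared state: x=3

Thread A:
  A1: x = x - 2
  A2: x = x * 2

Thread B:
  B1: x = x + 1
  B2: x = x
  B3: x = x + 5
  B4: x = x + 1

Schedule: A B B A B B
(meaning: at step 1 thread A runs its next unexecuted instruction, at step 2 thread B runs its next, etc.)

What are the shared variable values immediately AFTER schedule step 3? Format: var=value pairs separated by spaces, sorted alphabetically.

Step 1: thread A executes A1 (x = x - 2). Shared: x=1. PCs: A@1 B@0
Step 2: thread B executes B1 (x = x + 1). Shared: x=2. PCs: A@1 B@1
Step 3: thread B executes B2 (x = x). Shared: x=2. PCs: A@1 B@2

Answer: x=2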